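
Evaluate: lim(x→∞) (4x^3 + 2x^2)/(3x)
This is an ∞/∞ indeterminate form.

Apply L'Hôpital's rule: differentiate numerator and denominator separately.
  f(x) = 4·x^3 + 2·x^2   ⇒   f'(x) = 12·x^2 + 4·x
  g(x) = 3·x   ⇒   g'(x) = 3
  lim(x→∞) f'(x)/g'(x) = lim(x→∞) (12·x^2 + 4·x)/(3)
  = ∞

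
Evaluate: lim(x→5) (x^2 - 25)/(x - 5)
This is a standard limit.

Factor or rationalize the expression:
  lim(x→5) (x^2 - 25)/(x - 5) = 10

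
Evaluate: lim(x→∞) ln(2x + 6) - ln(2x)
This is an ∞-∞ indeterminate form.

Combine fractions or rationalize to convert ∞-∞ to 0/0 form:
  lim(x→∞) ln(2x + 6) - ln(2x) = 0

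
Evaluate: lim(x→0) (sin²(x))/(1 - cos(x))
This is a 0/0 indeterminate form.

Apply L'Hôpital's rule: differentiate numerator and denominator separately.
  f(x) = sin(x)^2   ⇒   f'(x) = 2·sin(x)·cos(x)
  g(x) = 1 - cos(x)   ⇒   g'(x) = sin(x)
  lim(x→0) f'(x)/g'(x) = lim(x→0) (2·sin(x)·cos(x))/(sin(x))
  = 2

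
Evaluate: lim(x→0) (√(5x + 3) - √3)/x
This is a standard limit.

Factor or rationalize the expression:
  lim(x→0) (√(5x + 3) - √3)/x = 5·sqrt(3)/6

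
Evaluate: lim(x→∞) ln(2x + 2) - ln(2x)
This is an ∞-∞ indeterminate form.

Combine fractions or rationalize to convert ∞-∞ to 0/0 form:
  lim(x→∞) ln(2x + 2) - ln(2x) = 0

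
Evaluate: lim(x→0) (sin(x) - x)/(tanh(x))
This is a 0/0 indeterminate form.

Apply L'Hôpital's rule: differentiate numerator and denominator separately.
  f(x) = -x + sin(x)   ⇒   f'(x) = cos(x) - 1
  g(x) = tanh(x)   ⇒   g'(x) = 1 - tanh(x)^2
  lim(x→0) f'(x)/g'(x) = lim(x→0) (cos(x) - 1)/(1 - tanh(x)^2)
  = 0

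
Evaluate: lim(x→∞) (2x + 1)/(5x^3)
This is an ∞/∞ indeterminate form.

Apply L'Hôpital's rule: differentiate numerator and denominator separately.
  f(x) = 2·x + 1   ⇒   f'(x) = 2
  g(x) = 5·x^3   ⇒   g'(x) = 15·x^2
  lim(x→∞) f'(x)/g'(x) = lim(x→∞) (2)/(15·x^2)
  = 0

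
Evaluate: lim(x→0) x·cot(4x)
This is a 0·∞ indeterminate form.

Rewrite 0·∞ as a quotient (0/0 or ∞/∞ form), then apply L'Hôpital's rule:
  lim(x→0) x·cot(4x) = 1/4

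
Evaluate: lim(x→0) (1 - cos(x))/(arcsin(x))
This is a 0/0 indeterminate form.

Apply L'Hôpital's rule: differentiate numerator and denominator separately.
  f(x) = 1 - cos(x)   ⇒   f'(x) = sin(x)
  g(x) = asin(x)   ⇒   g'(x) = 1/sqrt(1 - x^2)
  lim(x→0) f'(x)/g'(x) = lim(x→0) (sin(x))/(1/sqrt(1 - x^2))
  = 0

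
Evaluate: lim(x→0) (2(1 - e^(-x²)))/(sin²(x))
This is a 0/0 indeterminate form.

Apply L'Hôpital's rule: differentiate numerator and denominator separately.
  f(x) = 2 - 2·e^(-x^2)   ⇒   f'(x) = 4·x·e^(-x^2)
  g(x) = sin(x)^2   ⇒   g'(x) = 2·sin(x)·cos(x)
  lim(x→0) f'(x)/g'(x) = lim(x→0) (4·x·e^(-x^2))/(2·sin(x)·cos(x))
  = 2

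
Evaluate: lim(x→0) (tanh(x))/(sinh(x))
This is a 0/0 indeterminate form.

Apply L'Hôpital's rule: differentiate numerator and denominator separately.
  f(x) = tanh(x)   ⇒   f'(x) = 1 - tanh(x)^2
  g(x) = sinh(x)   ⇒   g'(x) = cosh(x)
  lim(x→0) f'(x)/g'(x) = lim(x→0) (1 - tanh(x)^2)/(cosh(x))
  = 1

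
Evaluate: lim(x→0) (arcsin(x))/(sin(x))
This is a 0/0 indeterminate form.

Apply L'Hôpital's rule: differentiate numerator and denominator separately.
  f(x) = asin(x)   ⇒   f'(x) = 1/sqrt(1 - x^2)
  g(x) = sin(x)   ⇒   g'(x) = cos(x)
  lim(x→0) f'(x)/g'(x) = lim(x→0) (1/sqrt(1 - x^2))/(cos(x))
  = 1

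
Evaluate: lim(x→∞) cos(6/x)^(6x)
This is an exponential indeterminate form.

For exponential indeterminate forms, take the natural log:
  Let L = lim(x→∞) cos(6/x)^(6x)
  Then ln(L) = lim(x→∞) [exponent × ln(base)]
  Evaluate using L'Hôpital or standard limits, then exponentiate.
  L = 1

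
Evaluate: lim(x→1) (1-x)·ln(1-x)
This is a 0·∞ indeterminate form.

Rewrite 0·∞ as a quotient (0/0 or ∞/∞ form), then apply L'Hôpital's rule:
  lim(x→1) (1-x)·ln(1-x) = 0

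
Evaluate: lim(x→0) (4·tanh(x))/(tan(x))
This is a 0/0 indeterminate form.

Apply L'Hôpital's rule: differentiate numerator and denominator separately.
  f(x) = 4·tanh(x)   ⇒   f'(x) = 4 - 4·tanh(x)^2
  g(x) = tan(x)   ⇒   g'(x) = tan(x)^2 + 1
  lim(x→0) f'(x)/g'(x) = lim(x→0) (4 - 4·tanh(x)^2)/(tan(x)^2 + 1)
  = 4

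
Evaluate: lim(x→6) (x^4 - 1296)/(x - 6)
This is a standard limit.

Factor or rationalize the expression:
  lim(x→6) (x^4 - 1296)/(x - 6) = 864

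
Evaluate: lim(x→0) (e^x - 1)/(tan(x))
This is a 0/0 indeterminate form.

Apply L'Hôpital's rule: differentiate numerator and denominator separately.
  f(x) = e^(x) - 1   ⇒   f'(x) = e^(x)
  g(x) = tan(x)   ⇒   g'(x) = tan(x)^2 + 1
  lim(x→0) f'(x)/g'(x) = lim(x→0) (e^(x))/(tan(x)^2 + 1)
  = 1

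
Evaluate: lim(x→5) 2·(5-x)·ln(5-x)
This is a 0·∞ indeterminate form.

Rewrite 0·∞ as a quotient (0/0 or ∞/∞ form), then apply L'Hôpital's rule:
  lim(x→5) 2·(5-x)·ln(5-x) = 0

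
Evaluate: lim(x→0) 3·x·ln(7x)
This is a 0·∞ indeterminate form.

Rewrite 0·∞ as a quotient (0/0 or ∞/∞ form), then apply L'Hôpital's rule:
  lim(x→0) 3·x·ln(7x) = 0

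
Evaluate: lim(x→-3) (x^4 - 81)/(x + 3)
This is a standard limit.

Factor or rationalize the expression:
  lim(x→-3) (x^4 - 81)/(x + 3) = -108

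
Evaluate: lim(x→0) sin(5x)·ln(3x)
This is a 0·∞ indeterminate form.

Rewrite 0·∞ as a quotient (0/0 or ∞/∞ form), then apply L'Hôpital's rule:
  lim(x→0) sin(5x)·ln(3x) = 0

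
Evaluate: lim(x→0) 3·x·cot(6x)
This is a 0·∞ indeterminate form.

Rewrite 0·∞ as a quotient (0/0 or ∞/∞ form), then apply L'Hôpital's rule:
  lim(x→0) 3·x·cot(6x) = 1/2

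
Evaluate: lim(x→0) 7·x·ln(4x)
This is a 0·∞ indeterminate form.

Rewrite 0·∞ as a quotient (0/0 or ∞/∞ form), then apply L'Hôpital's rule:
  lim(x→0) 7·x·ln(4x) = 0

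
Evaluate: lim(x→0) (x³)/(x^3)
This is a 0/0 indeterminate form.

Apply L'Hôpital's rule: differentiate numerator and denominator separately.
  f(x) = x^3   ⇒   f'(x) = 3·x^2
  g(x) = x^3   ⇒   g'(x) = 3·x^2
  lim(x→0) f'(x)/g'(x) = lim(x→0) (3·x^2)/(3·x^2)
  = 1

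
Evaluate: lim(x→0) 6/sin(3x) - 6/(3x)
This is an ∞-∞ indeterminate form.

Combine fractions or rationalize to convert ∞-∞ to 0/0 form:
  lim(x→0) 6/sin(3x) - 6/(3x) = 0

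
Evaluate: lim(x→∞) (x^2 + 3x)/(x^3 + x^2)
This is an ∞/∞ indeterminate form.

Apply L'Hôpital's rule: differentiate numerator and denominator separately.
  f(x) = x^2 + 3·x   ⇒   f'(x) = 2·x + 3
  g(x) = x^3 + x^2   ⇒   g'(x) = 3·x^2 + 2·x
  lim(x→∞) f'(x)/g'(x) = lim(x→∞) (2·x + 3)/(3·x^2 + 2·x)
  = 0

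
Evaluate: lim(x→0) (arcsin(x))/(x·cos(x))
This is a 0/0 indeterminate form.

Apply L'Hôpital's rule: differentiate numerator and denominator separately.
  f(x) = asin(x)   ⇒   f'(x) = 1/sqrt(1 - x^2)
  g(x) = x·cos(x)   ⇒   g'(x) = -x·sin(x) + cos(x)
  lim(x→0) f'(x)/g'(x) = lim(x→0) (1/sqrt(1 - x^2))/(-x·sin(x) + cos(x))
  = 1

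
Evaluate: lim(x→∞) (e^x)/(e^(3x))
This is an ∞/∞ indeterminate form.

Apply L'Hôpital's rule: differentiate numerator and denominator separately.
  f(x) = e^(x)   ⇒   f'(x) = e^(x)
  g(x) = e^(3·x)   ⇒   g'(x) = 3·e^(3·x)
  lim(x→∞) f'(x)/g'(x) = lim(x→∞) (e^(x))/(3·e^(3·x))
  = 0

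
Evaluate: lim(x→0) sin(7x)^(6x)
This is an exponential indeterminate form.

For exponential indeterminate forms, take the natural log:
  Let L = lim(x→0) sin(7x)^(6x)
  Then ln(L) = lim(x→0) [exponent × ln(base)]
  Evaluate using L'Hôpital or standard limits, then exponentiate.
  L = 1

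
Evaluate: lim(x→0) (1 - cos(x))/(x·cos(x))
This is a 0/0 indeterminate form.

Apply L'Hôpital's rule: differentiate numerator and denominator separately.
  f(x) = 1 - cos(x)   ⇒   f'(x) = sin(x)
  g(x) = x·cos(x)   ⇒   g'(x) = -x·sin(x) + cos(x)
  lim(x→0) f'(x)/g'(x) = lim(x→0) (sin(x))/(-x·sin(x) + cos(x))
  = 0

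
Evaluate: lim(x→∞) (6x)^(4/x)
This is an exponential indeterminate form.

For exponential indeterminate forms, take the natural log:
  Let L = lim(x→∞) (6x)^(4/x)
  Then ln(L) = lim(x→∞) [exponent × ln(base)]
  Evaluate using L'Hôpital or standard limits, then exponentiate.
  L = 1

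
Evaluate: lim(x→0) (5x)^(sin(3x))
This is an exponential indeterminate form.

For exponential indeterminate forms, take the natural log:
  Let L = lim(x→0) (5x)^(sin(3x))
  Then ln(L) = lim(x→0) [exponent × ln(base)]
  Evaluate using L'Hôpital or standard limits, then exponentiate.
  L = 1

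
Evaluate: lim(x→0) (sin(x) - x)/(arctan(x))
This is a 0/0 indeterminate form.

Apply L'Hôpital's rule: differentiate numerator and denominator separately.
  f(x) = -x + sin(x)   ⇒   f'(x) = cos(x) - 1
  g(x) = atan(x)   ⇒   g'(x) = 1/(x^2 + 1)
  lim(x→0) f'(x)/g'(x) = lim(x→0) (cos(x) - 1)/(1/(x^2 + 1))
  = 0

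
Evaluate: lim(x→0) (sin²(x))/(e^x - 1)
This is a 0/0 indeterminate form.

Apply L'Hôpital's rule: differentiate numerator and denominator separately.
  f(x) = sin(x)^2   ⇒   f'(x) = 2·sin(x)·cos(x)
  g(x) = e^(x) - 1   ⇒   g'(x) = e^(x)
  lim(x→0) f'(x)/g'(x) = lim(x→0) (2·sin(x)·cos(x))/(e^(x))
  = 0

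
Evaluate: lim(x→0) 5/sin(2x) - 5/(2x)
This is an ∞-∞ indeterminate form.

Combine fractions or rationalize to convert ∞-∞ to 0/0 form:
  lim(x→0) 5/sin(2x) - 5/(2x) = 0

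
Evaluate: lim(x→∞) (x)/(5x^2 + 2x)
This is an ∞/∞ indeterminate form.

Apply L'Hôpital's rule: differentiate numerator and denominator separately.
  f(x) = x   ⇒   f'(x) = 1
  g(x) = 5·x^2 + 2·x   ⇒   g'(x) = 10·x + 2
  lim(x→∞) f'(x)/g'(x) = lim(x→∞) (1)/(10·x + 2)
  = 0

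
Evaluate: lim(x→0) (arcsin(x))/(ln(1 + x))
This is a 0/0 indeterminate form.

Apply L'Hôpital's rule: differentiate numerator and denominator separately.
  f(x) = asin(x)   ⇒   f'(x) = 1/sqrt(1 - x^2)
  g(x) = ln(x + 1)   ⇒   g'(x) = 1/(x + 1)
  lim(x→0) f'(x)/g'(x) = lim(x→0) (1/sqrt(1 - x^2))/(1/(x + 1))
  = 1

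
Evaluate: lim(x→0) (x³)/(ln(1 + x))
This is a 0/0 indeterminate form.

Apply L'Hôpital's rule: differentiate numerator and denominator separately.
  f(x) = x^3   ⇒   f'(x) = 3·x^2
  g(x) = ln(x + 1)   ⇒   g'(x) = 1/(x + 1)
  lim(x→0) f'(x)/g'(x) = lim(x→0) (3·x^2)/(1/(x + 1))
  = 0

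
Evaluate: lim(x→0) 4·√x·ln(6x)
This is a 0·∞ indeterminate form.

Rewrite 0·∞ as a quotient (0/0 or ∞/∞ form), then apply L'Hôpital's rule:
  lim(x→0) 4·√x·ln(6x) = 0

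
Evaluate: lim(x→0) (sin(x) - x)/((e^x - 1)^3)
This is a 0/0 indeterminate form.

Apply L'Hôpital's rule: differentiate numerator and denominator separately.
  f(x) = -x + sin(x)   ⇒   f'(x) = cos(x) - 1
  g(x) = (e^(x) - 1)^3   ⇒   g'(x) = 3·(e^(x) - 1)^2·e^(x)
  lim(x→0) f'(x)/g'(x) = lim(x→0) (cos(x) - 1)/(3·(e^(x) - 1)^2·e^(x))
  = -1/6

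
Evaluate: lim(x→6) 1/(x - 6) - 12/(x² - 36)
This is an ∞-∞ indeterminate form.

Combine fractions or rationalize to convert ∞-∞ to 0/0 form:
  lim(x→6) 1/(x - 6) - 12/(x² - 36) = 1/12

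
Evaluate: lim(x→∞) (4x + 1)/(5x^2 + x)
This is an ∞/∞ indeterminate form.

Apply L'Hôpital's rule: differentiate numerator and denominator separately.
  f(x) = 4·x + 1   ⇒   f'(x) = 4
  g(x) = 5·x^2 + x   ⇒   g'(x) = 10·x + 1
  lim(x→∞) f'(x)/g'(x) = lim(x→∞) (4)/(10·x + 1)
  = 0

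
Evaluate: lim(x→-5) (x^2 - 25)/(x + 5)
This is a standard limit.

Factor or rationalize the expression:
  lim(x→-5) (x^2 - 25)/(x + 5) = -10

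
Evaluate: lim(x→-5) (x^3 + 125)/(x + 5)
This is a standard limit.

Factor or rationalize the expression:
  lim(x→-5) (x^3 + 125)/(x + 5) = 75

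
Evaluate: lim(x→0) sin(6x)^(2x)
This is an exponential indeterminate form.

For exponential indeterminate forms, take the natural log:
  Let L = lim(x→0) sin(6x)^(2x)
  Then ln(L) = lim(x→0) [exponent × ln(base)]
  Evaluate using L'Hôpital or standard limits, then exponentiate.
  L = 1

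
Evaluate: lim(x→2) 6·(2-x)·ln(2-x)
This is a 0·∞ indeterminate form.

Rewrite 0·∞ as a quotient (0/0 or ∞/∞ form), then apply L'Hôpital's rule:
  lim(x→2) 6·(2-x)·ln(2-x) = 0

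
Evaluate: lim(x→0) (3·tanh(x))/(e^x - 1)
This is a 0/0 indeterminate form.

Apply L'Hôpital's rule: differentiate numerator and denominator separately.
  f(x) = 3·tanh(x)   ⇒   f'(x) = 3 - 3·tanh(x)^2
  g(x) = e^(x) - 1   ⇒   g'(x) = e^(x)
  lim(x→0) f'(x)/g'(x) = lim(x→0) (3 - 3·tanh(x)^2)/(e^(x))
  = 3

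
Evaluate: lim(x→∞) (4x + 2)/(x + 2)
This is an ∞/∞ indeterminate form.

Apply L'Hôpital's rule: differentiate numerator and denominator separately.
  f(x) = 4·x + 2   ⇒   f'(x) = 4
  g(x) = x + 2   ⇒   g'(x) = 1
  lim(x→∞) f'(x)/g'(x) = lim(x→∞) (4)/(1)
  = 4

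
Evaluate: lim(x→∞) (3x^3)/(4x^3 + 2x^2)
This is an ∞/∞ indeterminate form.

Apply L'Hôpital's rule: differentiate numerator and denominator separately.
  f(x) = 3·x^3   ⇒   f'(x) = 9·x^2
  g(x) = 4·x^3 + 2·x^2   ⇒   g'(x) = 12·x^2 + 4·x
  lim(x→∞) f'(x)/g'(x) = lim(x→∞) (9·x^2)/(12·x^2 + 4·x)
  = 3/4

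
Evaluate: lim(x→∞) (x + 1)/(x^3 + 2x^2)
This is an ∞/∞ indeterminate form.

Apply L'Hôpital's rule: differentiate numerator and denominator separately.
  f(x) = x + 1   ⇒   f'(x) = 1
  g(x) = x^3 + 2·x^2   ⇒   g'(x) = 3·x^2 + 4·x
  lim(x→∞) f'(x)/g'(x) = lim(x→∞) (1)/(3·x^2 + 4·x)
  = 0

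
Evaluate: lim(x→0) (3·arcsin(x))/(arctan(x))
This is a 0/0 indeterminate form.

Apply L'Hôpital's rule: differentiate numerator and denominator separately.
  f(x) = 3·asin(x)   ⇒   f'(x) = 3/sqrt(1 - x^2)
  g(x) = atan(x)   ⇒   g'(x) = 1/(x^2 + 1)
  lim(x→0) f'(x)/g'(x) = lim(x→0) (3/sqrt(1 - x^2))/(1/(x^2 + 1))
  = 3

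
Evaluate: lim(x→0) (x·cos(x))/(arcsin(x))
This is a 0/0 indeterminate form.

Apply L'Hôpital's rule: differentiate numerator and denominator separately.
  f(x) = x·cos(x)   ⇒   f'(x) = -x·sin(x) + cos(x)
  g(x) = asin(x)   ⇒   g'(x) = 1/sqrt(1 - x^2)
  lim(x→0) f'(x)/g'(x) = lim(x→0) (-x·sin(x) + cos(x))/(1/sqrt(1 - x^2))
  = 1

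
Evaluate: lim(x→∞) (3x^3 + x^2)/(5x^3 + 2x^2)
This is an ∞/∞ indeterminate form.

Apply L'Hôpital's rule: differentiate numerator and denominator separately.
  f(x) = 3·x^3 + x^2   ⇒   f'(x) = 9·x^2 + 2·x
  g(x) = 5·x^3 + 2·x^2   ⇒   g'(x) = 15·x^2 + 4·x
  lim(x→∞) f'(x)/g'(x) = lim(x→∞) (9·x^2 + 2·x)/(15·x^2 + 4·x)
  = 3/5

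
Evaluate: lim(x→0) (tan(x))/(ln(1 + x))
This is a 0/0 indeterminate form.

Apply L'Hôpital's rule: differentiate numerator and denominator separately.
  f(x) = tan(x)   ⇒   f'(x) = tan(x)^2 + 1
  g(x) = ln(x + 1)   ⇒   g'(x) = 1/(x + 1)
  lim(x→0) f'(x)/g'(x) = lim(x→0) (tan(x)^2 + 1)/(1/(x + 1))
  = 1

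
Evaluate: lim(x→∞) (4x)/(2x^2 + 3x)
This is an ∞/∞ indeterminate form.

Apply L'Hôpital's rule: differentiate numerator and denominator separately.
  f(x) = 4·x   ⇒   f'(x) = 4
  g(x) = 2·x^2 + 3·x   ⇒   g'(x) = 4·x + 3
  lim(x→∞) f'(x)/g'(x) = lim(x→∞) (4)/(4·x + 3)
  = 0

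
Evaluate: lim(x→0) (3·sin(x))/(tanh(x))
This is a 0/0 indeterminate form.

Apply L'Hôpital's rule: differentiate numerator and denominator separately.
  f(x) = 3·sin(x)   ⇒   f'(x) = 3·cos(x)
  g(x) = tanh(x)   ⇒   g'(x) = 1 - tanh(x)^2
  lim(x→0) f'(x)/g'(x) = lim(x→0) (3·cos(x))/(1 - tanh(x)^2)
  = 3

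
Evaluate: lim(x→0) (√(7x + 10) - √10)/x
This is a standard limit.

Factor or rationalize the expression:
  lim(x→0) (√(7x + 10) - √10)/x = 7·sqrt(10)/20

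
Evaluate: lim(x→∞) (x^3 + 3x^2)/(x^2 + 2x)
This is an ∞/∞ indeterminate form.

Apply L'Hôpital's rule: differentiate numerator and denominator separately.
  f(x) = x^3 + 3·x^2   ⇒   f'(x) = 3·x^2 + 6·x
  g(x) = x^2 + 2·x   ⇒   g'(x) = 2·x + 2
  lim(x→∞) f'(x)/g'(x) = lim(x→∞) (3·x^2 + 6·x)/(2·x + 2)
  = ∞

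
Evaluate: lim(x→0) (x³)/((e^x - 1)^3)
This is a 0/0 indeterminate form.

Apply L'Hôpital's rule: differentiate numerator and denominator separately.
  f(x) = x^3   ⇒   f'(x) = 3·x^2
  g(x) = (e^(x) - 1)^3   ⇒   g'(x) = 3·(e^(x) - 1)^2·e^(x)
  lim(x→0) f'(x)/g'(x) = lim(x→0) (3·x^2)/(3·(e^(x) - 1)^2·e^(x))
  = 1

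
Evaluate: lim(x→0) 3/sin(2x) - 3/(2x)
This is an ∞-∞ indeterminate form.

Combine fractions or rationalize to convert ∞-∞ to 0/0 form:
  lim(x→0) 3/sin(2x) - 3/(2x) = 0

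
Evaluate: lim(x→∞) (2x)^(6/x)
This is an exponential indeterminate form.

For exponential indeterminate forms, take the natural log:
  Let L = lim(x→∞) (2x)^(6/x)
  Then ln(L) = lim(x→∞) [exponent × ln(base)]
  Evaluate using L'Hôpital or standard limits, then exponentiate.
  L = 1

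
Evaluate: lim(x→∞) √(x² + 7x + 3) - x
This is an ∞-∞ indeterminate form.

Combine fractions or rationalize to convert ∞-∞ to 0/0 form:
  lim(x→∞) √(x² + 7x + 3) - x = 7/2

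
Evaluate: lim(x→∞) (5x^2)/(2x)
This is an ∞/∞ indeterminate form.

Apply L'Hôpital's rule: differentiate numerator and denominator separately.
  f(x) = 5·x^2   ⇒   f'(x) = 10·x
  g(x) = 2·x   ⇒   g'(x) = 2
  lim(x→∞) f'(x)/g'(x) = lim(x→∞) (10·x)/(2)
  = ∞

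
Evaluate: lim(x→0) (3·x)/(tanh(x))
This is a 0/0 indeterminate form.

Apply L'Hôpital's rule: differentiate numerator and denominator separately.
  f(x) = 3·x   ⇒   f'(x) = 3
  g(x) = tanh(x)   ⇒   g'(x) = 1 - tanh(x)^2
  lim(x→0) f'(x)/g'(x) = lim(x→0) (3)/(1 - tanh(x)^2)
  = 3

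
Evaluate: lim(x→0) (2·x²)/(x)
This is a 0/0 indeterminate form.

Apply L'Hôpital's rule: differentiate numerator and denominator separately.
  f(x) = 2·x^2   ⇒   f'(x) = 4·x
  g(x) = x   ⇒   g'(x) = 1
  lim(x→0) f'(x)/g'(x) = lim(x→0) (4·x)/(1)
  = 0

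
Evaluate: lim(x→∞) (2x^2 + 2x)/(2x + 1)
This is an ∞/∞ indeterminate form.

Apply L'Hôpital's rule: differentiate numerator and denominator separately.
  f(x) = 2·x^2 + 2·x   ⇒   f'(x) = 4·x + 2
  g(x) = 2·x + 1   ⇒   g'(x) = 2
  lim(x→∞) f'(x)/g'(x) = lim(x→∞) (4·x + 2)/(2)
  = ∞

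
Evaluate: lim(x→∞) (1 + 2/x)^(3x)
This is an exponential indeterminate form.

For exponential indeterminate forms, take the natural log:
  Let L = lim(x→∞) (1 + 2/x)^(3x)
  Then ln(L) = lim(x→∞) [exponent × ln(base)]
  Evaluate using L'Hôpital or standard limits, then exponentiate.
  L = e^(6)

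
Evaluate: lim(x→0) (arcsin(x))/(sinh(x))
This is a 0/0 indeterminate form.

Apply L'Hôpital's rule: differentiate numerator and denominator separately.
  f(x) = asin(x)   ⇒   f'(x) = 1/sqrt(1 - x^2)
  g(x) = sinh(x)   ⇒   g'(x) = cosh(x)
  lim(x→0) f'(x)/g'(x) = lim(x→0) (1/sqrt(1 - x^2))/(cosh(x))
  = 1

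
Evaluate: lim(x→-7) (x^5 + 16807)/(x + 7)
This is a standard limit.

Factor or rationalize the expression:
  lim(x→-7) (x^5 + 16807)/(x + 7) = 12005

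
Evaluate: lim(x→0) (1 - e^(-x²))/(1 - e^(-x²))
This is a 0/0 indeterminate form.

Apply L'Hôpital's rule: differentiate numerator and denominator separately.
  f(x) = 1 - e^(-x^2)   ⇒   f'(x) = 2·x·e^(-x^2)
  g(x) = 1 - e^(-x^2)   ⇒   g'(x) = 2·x·e^(-x^2)
  lim(x→0) f'(x)/g'(x) = lim(x→0) (2·x·e^(-x^2))/(2·x·e^(-x^2))
  = 1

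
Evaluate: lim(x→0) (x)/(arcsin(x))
This is a 0/0 indeterminate form.

Apply L'Hôpital's rule: differentiate numerator and denominator separately.
  f(x) = x   ⇒   f'(x) = 1
  g(x) = asin(x)   ⇒   g'(x) = 1/sqrt(1 - x^2)
  lim(x→0) f'(x)/g'(x) = lim(x→0) (1)/(1/sqrt(1 - x^2))
  = 1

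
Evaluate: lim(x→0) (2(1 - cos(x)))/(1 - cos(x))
This is a 0/0 indeterminate form.

Apply L'Hôpital's rule: differentiate numerator and denominator separately.
  f(x) = 2 - 2·cos(x)   ⇒   f'(x) = 2·sin(x)
  g(x) = 1 - cos(x)   ⇒   g'(x) = sin(x)
  lim(x→0) f'(x)/g'(x) = lim(x→0) (2·sin(x))/(sin(x))
  = 2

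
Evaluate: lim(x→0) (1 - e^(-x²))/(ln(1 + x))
This is a 0/0 indeterminate form.

Apply L'Hôpital's rule: differentiate numerator and denominator separately.
  f(x) = 1 - e^(-x^2)   ⇒   f'(x) = 2·x·e^(-x^2)
  g(x) = ln(x + 1)   ⇒   g'(x) = 1/(x + 1)
  lim(x→0) f'(x)/g'(x) = lim(x→0) (2·x·e^(-x^2))/(1/(x + 1))
  = 0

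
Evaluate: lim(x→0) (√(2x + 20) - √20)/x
This is a standard limit.

Factor or rationalize the expression:
  lim(x→0) (√(2x + 20) - √20)/x = sqrt(5)/10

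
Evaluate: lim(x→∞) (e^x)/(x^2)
This is an ∞/∞ indeterminate form.

Apply L'Hôpital's rule: differentiate numerator and denominator separately.
  f(x) = e^(x)   ⇒   f'(x) = e^(x)
  g(x) = x^2   ⇒   g'(x) = 2·x
  lim(x→∞) f'(x)/g'(x) = lim(x→∞) (e^(x))/(2·x)
  = ∞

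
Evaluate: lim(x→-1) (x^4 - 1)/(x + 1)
This is a standard limit.

Factor or rationalize the expression:
  lim(x→-1) (x^4 - 1)/(x + 1) = -4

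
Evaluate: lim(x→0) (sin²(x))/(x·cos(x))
This is a 0/0 indeterminate form.

Apply L'Hôpital's rule: differentiate numerator and denominator separately.
  f(x) = sin(x)^2   ⇒   f'(x) = 2·sin(x)·cos(x)
  g(x) = x·cos(x)   ⇒   g'(x) = -x·sin(x) + cos(x)
  lim(x→0) f'(x)/g'(x) = lim(x→0) (2·sin(x)·cos(x))/(-x·sin(x) + cos(x))
  = 0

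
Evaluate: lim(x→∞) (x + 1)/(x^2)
This is an ∞/∞ indeterminate form.

Apply L'Hôpital's rule: differentiate numerator and denominator separately.
  f(x) = x + 1   ⇒   f'(x) = 1
  g(x) = x^2   ⇒   g'(x) = 2·x
  lim(x→∞) f'(x)/g'(x) = lim(x→∞) (1)/(2·x)
  = 0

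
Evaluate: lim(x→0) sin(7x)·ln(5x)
This is a 0·∞ indeterminate form.

Rewrite 0·∞ as a quotient (0/0 or ∞/∞ form), then apply L'Hôpital's rule:
  lim(x→0) sin(7x)·ln(5x) = 0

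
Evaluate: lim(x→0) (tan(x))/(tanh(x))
This is a 0/0 indeterminate form.

Apply L'Hôpital's rule: differentiate numerator and denominator separately.
  f(x) = tan(x)   ⇒   f'(x) = tan(x)^2 + 1
  g(x) = tanh(x)   ⇒   g'(x) = 1 - tanh(x)^2
  lim(x→0) f'(x)/g'(x) = lim(x→0) (tan(x)^2 + 1)/(1 - tanh(x)^2)
  = 1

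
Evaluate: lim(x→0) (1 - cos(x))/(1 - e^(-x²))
This is a 0/0 indeterminate form.

Apply L'Hôpital's rule: differentiate numerator and denominator separately.
  f(x) = 1 - cos(x)   ⇒   f'(x) = sin(x)
  g(x) = 1 - e^(-x^2)   ⇒   g'(x) = 2·x·e^(-x^2)
  lim(x→0) f'(x)/g'(x) = lim(x→0) (sin(x))/(2·x·e^(-x^2))
  = 1/2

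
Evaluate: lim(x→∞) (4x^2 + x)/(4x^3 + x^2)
This is an ∞/∞ indeterminate form.

Apply L'Hôpital's rule: differentiate numerator and denominator separately.
  f(x) = 4·x^2 + x   ⇒   f'(x) = 8·x + 1
  g(x) = 4·x^3 + x^2   ⇒   g'(x) = 12·x^2 + 2·x
  lim(x→∞) f'(x)/g'(x) = lim(x→∞) (8·x + 1)/(12·x^2 + 2·x)
  = 0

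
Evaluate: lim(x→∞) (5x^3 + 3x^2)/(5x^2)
This is an ∞/∞ indeterminate form.

Apply L'Hôpital's rule: differentiate numerator and denominator separately.
  f(x) = 5·x^3 + 3·x^2   ⇒   f'(x) = 15·x^2 + 6·x
  g(x) = 5·x^2   ⇒   g'(x) = 10·x
  lim(x→∞) f'(x)/g'(x) = lim(x→∞) (15·x^2 + 6·x)/(10·x)
  = ∞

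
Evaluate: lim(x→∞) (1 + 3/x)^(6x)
This is an exponential indeterminate form.

For exponential indeterminate forms, take the natural log:
  Let L = lim(x→∞) (1 + 3/x)^(6x)
  Then ln(L) = lim(x→∞) [exponent × ln(base)]
  Evaluate using L'Hôpital or standard limits, then exponentiate.
  L = e^(18)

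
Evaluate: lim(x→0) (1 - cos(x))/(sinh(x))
This is a 0/0 indeterminate form.

Apply L'Hôpital's rule: differentiate numerator and denominator separately.
  f(x) = 1 - cos(x)   ⇒   f'(x) = sin(x)
  g(x) = sinh(x)   ⇒   g'(x) = cosh(x)
  lim(x→0) f'(x)/g'(x) = lim(x→0) (sin(x))/(cosh(x))
  = 0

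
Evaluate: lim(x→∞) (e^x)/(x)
This is an ∞/∞ indeterminate form.

Apply L'Hôpital's rule: differentiate numerator and denominator separately.
  f(x) = e^(x)   ⇒   f'(x) = e^(x)
  g(x) = x   ⇒   g'(x) = 1
  lim(x→∞) f'(x)/g'(x) = lim(x→∞) (e^(x))/(1)
  = ∞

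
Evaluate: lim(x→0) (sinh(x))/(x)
This is a 0/0 indeterminate form.

Apply L'Hôpital's rule: differentiate numerator and denominator separately.
  f(x) = sinh(x)   ⇒   f'(x) = cosh(x)
  g(x) = x   ⇒   g'(x) = 1
  lim(x→0) f'(x)/g'(x) = lim(x→0) (cosh(x))/(1)
  = 1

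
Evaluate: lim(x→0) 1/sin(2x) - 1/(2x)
This is an ∞-∞ indeterminate form.

Combine fractions or rationalize to convert ∞-∞ to 0/0 form:
  lim(x→0) 1/sin(2x) - 1/(2x) = 0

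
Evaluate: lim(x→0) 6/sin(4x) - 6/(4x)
This is an ∞-∞ indeterminate form.

Combine fractions or rationalize to convert ∞-∞ to 0/0 form:
  lim(x→0) 6/sin(4x) - 6/(4x) = 0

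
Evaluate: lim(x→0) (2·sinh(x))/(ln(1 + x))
This is a 0/0 indeterminate form.

Apply L'Hôpital's rule: differentiate numerator and denominator separately.
  f(x) = 2·sinh(x)   ⇒   f'(x) = 2·cosh(x)
  g(x) = ln(x + 1)   ⇒   g'(x) = 1/(x + 1)
  lim(x→0) f'(x)/g'(x) = lim(x→0) (2·cosh(x))/(1/(x + 1))
  = 2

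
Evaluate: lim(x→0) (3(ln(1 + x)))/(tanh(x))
This is a 0/0 indeterminate form.

Apply L'Hôpital's rule: differentiate numerator and denominator separately.
  f(x) = 3·ln(x + 1)   ⇒   f'(x) = 3/(x + 1)
  g(x) = tanh(x)   ⇒   g'(x) = 1 - tanh(x)^2
  lim(x→0) f'(x)/g'(x) = lim(x→0) (3/(x + 1))/(1 - tanh(x)^2)
  = 3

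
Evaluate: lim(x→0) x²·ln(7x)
This is a 0·∞ indeterminate form.

Rewrite 0·∞ as a quotient (0/0 or ∞/∞ form), then apply L'Hôpital's rule:
  lim(x→0) x²·ln(7x) = 0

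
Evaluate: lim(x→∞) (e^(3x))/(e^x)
This is an ∞/∞ indeterminate form.

Apply L'Hôpital's rule: differentiate numerator and denominator separately.
  f(x) = e^(3·x)   ⇒   f'(x) = 3·e^(3·x)
  g(x) = e^(x)   ⇒   g'(x) = e^(x)
  lim(x→∞) f'(x)/g'(x) = lim(x→∞) (3·e^(3·x))/(e^(x))
  = ∞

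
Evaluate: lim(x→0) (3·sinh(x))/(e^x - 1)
This is a 0/0 indeterminate form.

Apply L'Hôpital's rule: differentiate numerator and denominator separately.
  f(x) = 3·sinh(x)   ⇒   f'(x) = 3·cosh(x)
  g(x) = e^(x) - 1   ⇒   g'(x) = e^(x)
  lim(x→0) f'(x)/g'(x) = lim(x→0) (3·cosh(x))/(e^(x))
  = 3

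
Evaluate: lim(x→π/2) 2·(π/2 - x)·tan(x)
This is a 0·∞ indeterminate form.

Rewrite 0·∞ as a quotient (0/0 or ∞/∞ form), then apply L'Hôpital's rule:
  lim(x→π/2) 2·(π/2 - x)·tan(x) = 2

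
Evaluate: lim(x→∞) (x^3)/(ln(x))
This is an ∞/∞ indeterminate form.

Apply L'Hôpital's rule: differentiate numerator and denominator separately.
  f(x) = x^3   ⇒   f'(x) = 3·x^2
  g(x) = ln(x)   ⇒   g'(x) = 1/x
  lim(x→∞) f'(x)/g'(x) = lim(x→∞) (3·x^2)/(1/x)
  = ∞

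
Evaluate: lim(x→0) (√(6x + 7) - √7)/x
This is a standard limit.

Factor or rationalize the expression:
  lim(x→0) (√(6x + 7) - √7)/x = 3·sqrt(7)/7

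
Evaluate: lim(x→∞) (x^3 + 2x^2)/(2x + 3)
This is an ∞/∞ indeterminate form.

Apply L'Hôpital's rule: differentiate numerator and denominator separately.
  f(x) = x^3 + 2·x^2   ⇒   f'(x) = 3·x^2 + 4·x
  g(x) = 2·x + 3   ⇒   g'(x) = 2
  lim(x→∞) f'(x)/g'(x) = lim(x→∞) (3·x^2 + 4·x)/(2)
  = ∞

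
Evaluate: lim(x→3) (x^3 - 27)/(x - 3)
This is a standard limit.

Factor or rationalize the expression:
  lim(x→3) (x^3 - 27)/(x - 3) = 27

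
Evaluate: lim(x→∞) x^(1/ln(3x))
This is an exponential indeterminate form.

For exponential indeterminate forms, take the natural log:
  Let L = lim(x→∞) x^(1/ln(3x))
  Then ln(L) = lim(x→∞) [exponent × ln(base)]
  Evaluate using L'Hôpital or standard limits, then exponentiate.
  L = e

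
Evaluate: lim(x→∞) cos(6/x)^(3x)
This is an exponential indeterminate form.

For exponential indeterminate forms, take the natural log:
  Let L = lim(x→∞) cos(6/x)^(3x)
  Then ln(L) = lim(x→∞) [exponent × ln(base)]
  Evaluate using L'Hôpital or standard limits, then exponentiate.
  L = 1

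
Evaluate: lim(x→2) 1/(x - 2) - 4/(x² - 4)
This is an ∞-∞ indeterminate form.

Combine fractions or rationalize to convert ∞-∞ to 0/0 form:
  lim(x→2) 1/(x - 2) - 4/(x² - 4) = 1/4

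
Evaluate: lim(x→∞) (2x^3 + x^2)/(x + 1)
This is an ∞/∞ indeterminate form.

Apply L'Hôpital's rule: differentiate numerator and denominator separately.
  f(x) = 2·x^3 + x^2   ⇒   f'(x) = 6·x^2 + 2·x
  g(x) = x + 1   ⇒   g'(x) = 1
  lim(x→∞) f'(x)/g'(x) = lim(x→∞) (6·x^2 + 2·x)/(1)
  = ∞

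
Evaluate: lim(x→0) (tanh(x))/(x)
This is a 0/0 indeterminate form.

Apply L'Hôpital's rule: differentiate numerator and denominator separately.
  f(x) = tanh(x)   ⇒   f'(x) = 1 - tanh(x)^2
  g(x) = x   ⇒   g'(x) = 1
  lim(x→0) f'(x)/g'(x) = lim(x→0) (1 - tanh(x)^2)/(1)
  = 1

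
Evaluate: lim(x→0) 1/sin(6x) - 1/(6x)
This is an ∞-∞ indeterminate form.

Combine fractions or rationalize to convert ∞-∞ to 0/0 form:
  lim(x→0) 1/sin(6x) - 1/(6x) = 0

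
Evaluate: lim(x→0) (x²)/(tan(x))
This is a 0/0 indeterminate form.

Apply L'Hôpital's rule: differentiate numerator and denominator separately.
  f(x) = x^2   ⇒   f'(x) = 2·x
  g(x) = tan(x)   ⇒   g'(x) = tan(x)^2 + 1
  lim(x→0) f'(x)/g'(x) = lim(x→0) (2·x)/(tan(x)^2 + 1)
  = 0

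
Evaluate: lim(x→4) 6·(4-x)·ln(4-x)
This is a 0·∞ indeterminate form.

Rewrite 0·∞ as a quotient (0/0 or ∞/∞ form), then apply L'Hôpital's rule:
  lim(x→4) 6·(4-x)·ln(4-x) = 0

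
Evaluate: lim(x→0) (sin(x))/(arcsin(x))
This is a 0/0 indeterminate form.

Apply L'Hôpital's rule: differentiate numerator and denominator separately.
  f(x) = sin(x)   ⇒   f'(x) = cos(x)
  g(x) = asin(x)   ⇒   g'(x) = 1/sqrt(1 - x^2)
  lim(x→0) f'(x)/g'(x) = lim(x→0) (cos(x))/(1/sqrt(1 - x^2))
  = 1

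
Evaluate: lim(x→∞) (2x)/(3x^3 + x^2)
This is an ∞/∞ indeterminate form.

Apply L'Hôpital's rule: differentiate numerator and denominator separately.
  f(x) = 2·x   ⇒   f'(x) = 2
  g(x) = 3·x^3 + x^2   ⇒   g'(x) = 9·x^2 + 2·x
  lim(x→∞) f'(x)/g'(x) = lim(x→∞) (2)/(9·x^2 + 2·x)
  = 0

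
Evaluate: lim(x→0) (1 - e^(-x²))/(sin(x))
This is a 0/0 indeterminate form.

Apply L'Hôpital's rule: differentiate numerator and denominator separately.
  f(x) = 1 - e^(-x^2)   ⇒   f'(x) = 2·x·e^(-x^2)
  g(x) = sin(x)   ⇒   g'(x) = cos(x)
  lim(x→0) f'(x)/g'(x) = lim(x→0) (2·x·e^(-x^2))/(cos(x))
  = 0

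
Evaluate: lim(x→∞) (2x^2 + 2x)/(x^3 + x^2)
This is an ∞/∞ indeterminate form.

Apply L'Hôpital's rule: differentiate numerator and denominator separately.
  f(x) = 2·x^2 + 2·x   ⇒   f'(x) = 4·x + 2
  g(x) = x^3 + x^2   ⇒   g'(x) = 3·x^2 + 2·x
  lim(x→∞) f'(x)/g'(x) = lim(x→∞) (4·x + 2)/(3·x^2 + 2·x)
  = 0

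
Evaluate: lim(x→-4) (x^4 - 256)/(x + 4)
This is a standard limit.

Factor or rationalize the expression:
  lim(x→-4) (x^4 - 256)/(x + 4) = -256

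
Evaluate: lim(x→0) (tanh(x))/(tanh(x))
This is a 0/0 indeterminate form.

Apply L'Hôpital's rule: differentiate numerator and denominator separately.
  f(x) = tanh(x)   ⇒   f'(x) = 1 - tanh(x)^2
  g(x) = tanh(x)   ⇒   g'(x) = 1 - tanh(x)^2
  lim(x→0) f'(x)/g'(x) = lim(x→0) (1 - tanh(x)^2)/(1 - tanh(x)^2)
  = 1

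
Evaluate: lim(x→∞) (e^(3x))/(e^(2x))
This is an ∞/∞ indeterminate form.

Apply L'Hôpital's rule: differentiate numerator and denominator separately.
  f(x) = e^(3·x)   ⇒   f'(x) = 3·e^(3·x)
  g(x) = e^(2·x)   ⇒   g'(x) = 2·e^(2·x)
  lim(x→∞) f'(x)/g'(x) = lim(x→∞) (3·e^(3·x))/(2·e^(2·x))
  = ∞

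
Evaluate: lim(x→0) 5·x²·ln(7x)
This is a 0·∞ indeterminate form.

Rewrite 0·∞ as a quotient (0/0 or ∞/∞ form), then apply L'Hôpital's rule:
  lim(x→0) 5·x²·ln(7x) = 0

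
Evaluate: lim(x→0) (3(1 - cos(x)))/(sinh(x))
This is a 0/0 indeterminate form.

Apply L'Hôpital's rule: differentiate numerator and denominator separately.
  f(x) = 3 - 3·cos(x)   ⇒   f'(x) = 3·sin(x)
  g(x) = sinh(x)   ⇒   g'(x) = cosh(x)
  lim(x→0) f'(x)/g'(x) = lim(x→0) (3·sin(x))/(cosh(x))
  = 0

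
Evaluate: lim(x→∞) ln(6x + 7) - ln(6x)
This is an ∞-∞ indeterminate form.

Combine fractions or rationalize to convert ∞-∞ to 0/0 form:
  lim(x→∞) ln(6x + 7) - ln(6x) = 0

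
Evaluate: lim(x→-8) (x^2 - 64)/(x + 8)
This is a standard limit.

Factor or rationalize the expression:
  lim(x→-8) (x^2 - 64)/(x + 8) = -16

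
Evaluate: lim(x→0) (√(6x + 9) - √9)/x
This is a standard limit.

Factor or rationalize the expression:
  lim(x→0) (√(6x + 9) - √9)/x = 1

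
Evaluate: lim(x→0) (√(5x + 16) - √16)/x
This is a standard limit.

Factor or rationalize the expression:
  lim(x→0) (√(5x + 16) - √16)/x = 5/8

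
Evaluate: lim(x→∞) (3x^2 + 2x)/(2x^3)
This is an ∞/∞ indeterminate form.

Apply L'Hôpital's rule: differentiate numerator and denominator separately.
  f(x) = 3·x^2 + 2·x   ⇒   f'(x) = 6·x + 2
  g(x) = 2·x^3   ⇒   g'(x) = 6·x^2
  lim(x→∞) f'(x)/g'(x) = lim(x→∞) (6·x + 2)/(6·x^2)
  = 0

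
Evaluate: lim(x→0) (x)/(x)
This is a 0/0 indeterminate form.

Apply L'Hôpital's rule: differentiate numerator and denominator separately.
  f(x) = x   ⇒   f'(x) = 1
  g(x) = x   ⇒   g'(x) = 1
  lim(x→0) f'(x)/g'(x) = lim(x→0) (1)/(1)
  = 1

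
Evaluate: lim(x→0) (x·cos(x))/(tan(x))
This is a 0/0 indeterminate form.

Apply L'Hôpital's rule: differentiate numerator and denominator separately.
  f(x) = x·cos(x)   ⇒   f'(x) = -x·sin(x) + cos(x)
  g(x) = tan(x)   ⇒   g'(x) = tan(x)^2 + 1
  lim(x→0) f'(x)/g'(x) = lim(x→0) (-x·sin(x) + cos(x))/(tan(x)^2 + 1)
  = 1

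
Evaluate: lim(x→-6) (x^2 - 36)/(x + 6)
This is a standard limit.

Factor or rationalize the expression:
  lim(x→-6) (x^2 - 36)/(x + 6) = -12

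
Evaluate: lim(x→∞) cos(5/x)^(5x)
This is an exponential indeterminate form.

For exponential indeterminate forms, take the natural log:
  Let L = lim(x→∞) cos(5/x)^(5x)
  Then ln(L) = lim(x→∞) [exponent × ln(base)]
  Evaluate using L'Hôpital or standard limits, then exponentiate.
  L = 1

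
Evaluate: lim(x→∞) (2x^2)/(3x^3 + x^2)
This is an ∞/∞ indeterminate form.

Apply L'Hôpital's rule: differentiate numerator and denominator separately.
  f(x) = 2·x^2   ⇒   f'(x) = 4·x
  g(x) = 3·x^3 + x^2   ⇒   g'(x) = 9·x^2 + 2·x
  lim(x→∞) f'(x)/g'(x) = lim(x→∞) (4·x)/(9·x^2 + 2·x)
  = 0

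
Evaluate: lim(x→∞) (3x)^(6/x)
This is an exponential indeterminate form.

For exponential indeterminate forms, take the natural log:
  Let L = lim(x→∞) (3x)^(6/x)
  Then ln(L) = lim(x→∞) [exponent × ln(base)]
  Evaluate using L'Hôpital or standard limits, then exponentiate.
  L = 1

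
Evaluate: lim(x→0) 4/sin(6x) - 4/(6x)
This is an ∞-∞ indeterminate form.

Combine fractions or rationalize to convert ∞-∞ to 0/0 form:
  lim(x→0) 4/sin(6x) - 4/(6x) = 0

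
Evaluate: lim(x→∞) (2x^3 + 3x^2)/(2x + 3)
This is an ∞/∞ indeterminate form.

Apply L'Hôpital's rule: differentiate numerator and denominator separately.
  f(x) = 2·x^3 + 3·x^2   ⇒   f'(x) = 6·x^2 + 6·x
  g(x) = 2·x + 3   ⇒   g'(x) = 2
  lim(x→∞) f'(x)/g'(x) = lim(x→∞) (6·x^2 + 6·x)/(2)
  = ∞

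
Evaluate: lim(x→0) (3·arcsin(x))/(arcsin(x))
This is a 0/0 indeterminate form.

Apply L'Hôpital's rule: differentiate numerator and denominator separately.
  f(x) = 3·asin(x)   ⇒   f'(x) = 3/sqrt(1 - x^2)
  g(x) = asin(x)   ⇒   g'(x) = 1/sqrt(1 - x^2)
  lim(x→0) f'(x)/g'(x) = lim(x→0) (3/sqrt(1 - x^2))/(1/sqrt(1 - x^2))
  = 3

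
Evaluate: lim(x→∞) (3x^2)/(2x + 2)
This is an ∞/∞ indeterminate form.

Apply L'Hôpital's rule: differentiate numerator and denominator separately.
  f(x) = 3·x^2   ⇒   f'(x) = 6·x
  g(x) = 2·x + 2   ⇒   g'(x) = 2
  lim(x→∞) f'(x)/g'(x) = lim(x→∞) (6·x)/(2)
  = ∞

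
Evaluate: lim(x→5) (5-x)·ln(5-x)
This is a 0·∞ indeterminate form.

Rewrite 0·∞ as a quotient (0/0 or ∞/∞ form), then apply L'Hôpital's rule:
  lim(x→5) (5-x)·ln(5-x) = 0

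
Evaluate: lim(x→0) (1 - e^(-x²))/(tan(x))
This is a 0/0 indeterminate form.

Apply L'Hôpital's rule: differentiate numerator and denominator separately.
  f(x) = 1 - e^(-x^2)   ⇒   f'(x) = 2·x·e^(-x^2)
  g(x) = tan(x)   ⇒   g'(x) = tan(x)^2 + 1
  lim(x→0) f'(x)/g'(x) = lim(x→0) (2·x·e^(-x^2))/(tan(x)^2 + 1)
  = 0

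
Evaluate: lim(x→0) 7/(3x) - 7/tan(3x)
This is an ∞-∞ indeterminate form.

Combine fractions or rationalize to convert ∞-∞ to 0/0 form:
  lim(x→0) 7/(3x) - 7/tan(3x) = 0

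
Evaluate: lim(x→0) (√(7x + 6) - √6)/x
This is a standard limit.

Factor or rationalize the expression:
  lim(x→0) (√(7x + 6) - √6)/x = 7·sqrt(6)/12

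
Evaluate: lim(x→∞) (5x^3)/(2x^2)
This is an ∞/∞ indeterminate form.

Apply L'Hôpital's rule: differentiate numerator and denominator separately.
  f(x) = 5·x^3   ⇒   f'(x) = 15·x^2
  g(x) = 2·x^2   ⇒   g'(x) = 4·x
  lim(x→∞) f'(x)/g'(x) = lim(x→∞) (15·x^2)/(4·x)
  = ∞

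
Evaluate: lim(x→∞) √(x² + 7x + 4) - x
This is an ∞-∞ indeterminate form.

Combine fractions or rationalize to convert ∞-∞ to 0/0 form:
  lim(x→∞) √(x² + 7x + 4) - x = 7/2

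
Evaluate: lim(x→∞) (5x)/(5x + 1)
This is an ∞/∞ indeterminate form.

Apply L'Hôpital's rule: differentiate numerator and denominator separately.
  f(x) = 5·x   ⇒   f'(x) = 5
  g(x) = 5·x + 1   ⇒   g'(x) = 5
  lim(x→∞) f'(x)/g'(x) = lim(x→∞) (5)/(5)
  = 1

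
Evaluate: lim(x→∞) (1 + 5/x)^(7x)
This is an exponential indeterminate form.

For exponential indeterminate forms, take the natural log:
  Let L = lim(x→∞) (1 + 5/x)^(7x)
  Then ln(L) = lim(x→∞) [exponent × ln(base)]
  Evaluate using L'Hôpital or standard limits, then exponentiate.
  L = e^(35)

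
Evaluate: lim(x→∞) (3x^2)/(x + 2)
This is an ∞/∞ indeterminate form.

Apply L'Hôpital's rule: differentiate numerator and denominator separately.
  f(x) = 3·x^2   ⇒   f'(x) = 6·x
  g(x) = x + 2   ⇒   g'(x) = 1
  lim(x→∞) f'(x)/g'(x) = lim(x→∞) (6·x)/(1)
  = ∞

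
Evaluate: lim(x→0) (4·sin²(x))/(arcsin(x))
This is a 0/0 indeterminate form.

Apply L'Hôpital's rule: differentiate numerator and denominator separately.
  f(x) = 4·sin(x)^2   ⇒   f'(x) = 8·sin(x)·cos(x)
  g(x) = asin(x)   ⇒   g'(x) = 1/sqrt(1 - x^2)
  lim(x→0) f'(x)/g'(x) = lim(x→0) (8·sin(x)·cos(x))/(1/sqrt(1 - x^2))
  = 0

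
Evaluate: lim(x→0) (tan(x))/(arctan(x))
This is a 0/0 indeterminate form.

Apply L'Hôpital's rule: differentiate numerator and denominator separately.
  f(x) = tan(x)   ⇒   f'(x) = tan(x)^2 + 1
  g(x) = atan(x)   ⇒   g'(x) = 1/(x^2 + 1)
  lim(x→0) f'(x)/g'(x) = lim(x→0) (tan(x)^2 + 1)/(1/(x^2 + 1))
  = 1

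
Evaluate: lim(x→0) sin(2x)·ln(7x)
This is a 0·∞ indeterminate form.

Rewrite 0·∞ as a quotient (0/0 or ∞/∞ form), then apply L'Hôpital's rule:
  lim(x→0) sin(2x)·ln(7x) = 0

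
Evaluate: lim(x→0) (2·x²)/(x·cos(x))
This is a 0/0 indeterminate form.

Apply L'Hôpital's rule: differentiate numerator and denominator separately.
  f(x) = 2·x^2   ⇒   f'(x) = 4·x
  g(x) = x·cos(x)   ⇒   g'(x) = -x·sin(x) + cos(x)
  lim(x→0) f'(x)/g'(x) = lim(x→0) (4·x)/(-x·sin(x) + cos(x))
  = 0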